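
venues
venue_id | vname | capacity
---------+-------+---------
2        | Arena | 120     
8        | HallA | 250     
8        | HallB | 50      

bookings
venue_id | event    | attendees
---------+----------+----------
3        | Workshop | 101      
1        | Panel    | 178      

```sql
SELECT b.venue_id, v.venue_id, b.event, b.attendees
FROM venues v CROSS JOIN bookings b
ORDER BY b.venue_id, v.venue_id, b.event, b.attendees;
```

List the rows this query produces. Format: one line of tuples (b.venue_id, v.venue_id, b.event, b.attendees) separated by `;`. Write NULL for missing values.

CROSS JOIN pairs every row of `venues` with every row of `bookings`: 3 × 2 = 6 rows.

(1, 2, Panel, 178); (1, 8, Panel, 178); (1, 8, Panel, 178); (3, 2, Workshop, 101); (3, 8, Workshop, 101); (3, 8, Workshop, 101)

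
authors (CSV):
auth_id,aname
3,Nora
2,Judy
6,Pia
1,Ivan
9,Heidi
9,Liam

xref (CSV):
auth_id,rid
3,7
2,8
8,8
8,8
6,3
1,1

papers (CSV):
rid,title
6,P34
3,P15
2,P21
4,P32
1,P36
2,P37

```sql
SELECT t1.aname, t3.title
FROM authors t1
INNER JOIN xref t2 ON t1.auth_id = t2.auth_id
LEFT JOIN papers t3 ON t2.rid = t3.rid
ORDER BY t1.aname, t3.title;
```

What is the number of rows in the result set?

Joins associate left-to-right: authors INNER JOIN xref on auth_id gives 4 intermediate row(s).
Then LEFT JOIN `papers t3` on rid: each of those 4 rows is kept; rows whose t2.rid has no match in t3 get NULL for t3's columns.
Result: 4 row(s).

4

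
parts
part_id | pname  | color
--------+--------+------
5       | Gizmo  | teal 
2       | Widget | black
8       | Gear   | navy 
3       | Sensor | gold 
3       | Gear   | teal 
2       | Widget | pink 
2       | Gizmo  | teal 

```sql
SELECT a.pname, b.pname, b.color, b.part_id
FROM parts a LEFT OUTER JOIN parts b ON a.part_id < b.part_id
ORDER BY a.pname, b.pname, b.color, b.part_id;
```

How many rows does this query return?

18

LEFT JOIN keeps every row from `parts a`; unmatched rows get NULL for `parts b`'s columns.
Matching on a.part_id < b.part_id.
Matched pairs: 17; unmatched a rows kept: 1.
Total: 17 matched + 1 padded = 18 rows.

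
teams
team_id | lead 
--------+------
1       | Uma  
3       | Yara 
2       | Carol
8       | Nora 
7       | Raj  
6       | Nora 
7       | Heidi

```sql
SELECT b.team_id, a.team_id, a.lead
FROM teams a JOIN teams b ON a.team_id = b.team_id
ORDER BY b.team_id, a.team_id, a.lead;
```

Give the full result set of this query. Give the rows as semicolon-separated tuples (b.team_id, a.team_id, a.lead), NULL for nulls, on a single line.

(1, 1, Uma); (2, 2, Carol); (3, 3, Yara); (6, 6, Nora); (7, 7, Heidi); (7, 7, Heidi); (7, 7, Raj); (7, 7, Raj); (8, 8, Nora)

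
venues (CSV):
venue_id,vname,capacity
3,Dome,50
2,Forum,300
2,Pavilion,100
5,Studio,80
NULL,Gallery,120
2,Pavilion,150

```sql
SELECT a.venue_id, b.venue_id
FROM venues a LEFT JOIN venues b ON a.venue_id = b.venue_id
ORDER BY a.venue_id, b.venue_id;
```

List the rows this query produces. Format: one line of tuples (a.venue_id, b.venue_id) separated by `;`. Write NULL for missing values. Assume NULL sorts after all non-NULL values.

(2, 2); (2, 2); (2, 2); (2, 2); (2, 2); (2, 2); (2, 2); (2, 2); (2, 2); (3, 3); (5, 5); (NULL, NULL)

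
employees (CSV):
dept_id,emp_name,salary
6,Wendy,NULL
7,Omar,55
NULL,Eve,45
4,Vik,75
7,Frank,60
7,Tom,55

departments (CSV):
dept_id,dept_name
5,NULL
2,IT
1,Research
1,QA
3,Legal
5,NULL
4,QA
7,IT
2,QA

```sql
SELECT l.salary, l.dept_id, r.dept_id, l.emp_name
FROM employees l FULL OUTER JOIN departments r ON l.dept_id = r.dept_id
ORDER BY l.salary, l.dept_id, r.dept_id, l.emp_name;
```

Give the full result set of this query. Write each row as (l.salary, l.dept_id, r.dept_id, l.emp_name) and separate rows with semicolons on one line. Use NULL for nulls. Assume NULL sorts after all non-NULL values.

(45, NULL, NULL, Eve); (55, 7, 7, Omar); (55, 7, 7, Tom); (60, 7, 7, Frank); (75, 4, 4, Vik); (NULL, 6, NULL, Wendy); (NULL, NULL, 1, NULL); (NULL, NULL, 1, NULL); (NULL, NULL, 2, NULL); (NULL, NULL, 2, NULL); (NULL, NULL, 3, NULL); (NULL, NULL, 5, NULL); (NULL, NULL, 5, NULL)

FULL OUTER JOIN keeps every row from both sides; unmatched rows get NULL for the other side's columns.
Matching on l.dept_id = r.dept_id. A NULL in a compared column never satisfies the condition.
Matched pairs: 4; unmatched l rows kept: 2; unmatched r rows kept: 7.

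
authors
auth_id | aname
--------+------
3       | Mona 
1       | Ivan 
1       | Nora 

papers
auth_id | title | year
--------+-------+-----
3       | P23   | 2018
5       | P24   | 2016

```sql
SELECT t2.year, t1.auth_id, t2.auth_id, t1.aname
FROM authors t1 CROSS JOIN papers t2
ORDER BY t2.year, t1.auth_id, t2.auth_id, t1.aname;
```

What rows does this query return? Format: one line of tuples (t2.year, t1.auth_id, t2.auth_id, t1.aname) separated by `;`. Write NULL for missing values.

CROSS JOIN pairs every row of `authors` with every row of `papers`: 3 × 2 = 6 rows.
After projecting and ordering:
t2.year | t1.auth_id | t2.auth_id | t1.aname
2016 | 1 | 5 | Ivan
2016 | 1 | 5 | Nora
2016 | 3 | 5 | Mona
2018 | 1 | 3 | Ivan
2018 | 1 | 3 | Nora
2018 | 3 | 3 | Mona

(2016, 1, 5, Ivan); (2016, 1, 5, Nora); (2016, 3, 5, Mona); (2018, 1, 3, Ivan); (2018, 1, 3, Nora); (2018, 3, 3, Mona)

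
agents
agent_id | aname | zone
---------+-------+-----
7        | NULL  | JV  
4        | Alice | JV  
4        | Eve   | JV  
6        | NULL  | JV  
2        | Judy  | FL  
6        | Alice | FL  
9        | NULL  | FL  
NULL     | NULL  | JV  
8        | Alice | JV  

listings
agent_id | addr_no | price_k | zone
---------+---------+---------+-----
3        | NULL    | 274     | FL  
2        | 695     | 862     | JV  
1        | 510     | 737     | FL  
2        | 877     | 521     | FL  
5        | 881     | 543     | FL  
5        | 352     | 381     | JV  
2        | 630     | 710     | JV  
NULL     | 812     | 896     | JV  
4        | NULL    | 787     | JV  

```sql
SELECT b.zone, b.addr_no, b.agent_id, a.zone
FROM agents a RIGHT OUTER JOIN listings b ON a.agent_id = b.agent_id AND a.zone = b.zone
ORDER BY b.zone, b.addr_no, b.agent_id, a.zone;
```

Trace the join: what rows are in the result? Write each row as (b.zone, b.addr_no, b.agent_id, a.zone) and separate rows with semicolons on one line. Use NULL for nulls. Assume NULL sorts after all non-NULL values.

RIGHT JOIN keeps every row from `listings`; unmatched rows get NULL for `agents`'s columns.
Matching on a.agent_id = b.agent_id AND a.zone = b.zone. A NULL in a compared column never satisfies the condition.
Matched pairs: 3; unmatched b rows kept: 7.

(FL, 510, 1, NULL); (FL, 877, 2, FL); (FL, 881, 5, NULL); (FL, NULL, 3, NULL); (JV, 352, 5, NULL); (JV, 630, 2, NULL); (JV, 695, 2, NULL); (JV, 812, NULL, NULL); (JV, NULL, 4, JV); (JV, NULL, 4, JV)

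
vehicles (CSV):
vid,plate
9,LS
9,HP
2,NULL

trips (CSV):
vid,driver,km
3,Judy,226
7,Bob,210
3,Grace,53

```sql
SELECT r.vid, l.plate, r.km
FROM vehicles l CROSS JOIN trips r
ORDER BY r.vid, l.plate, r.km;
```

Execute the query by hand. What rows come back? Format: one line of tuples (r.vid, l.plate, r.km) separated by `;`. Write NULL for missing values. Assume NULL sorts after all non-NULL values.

(3, HP, 53); (3, HP, 226); (3, LS, 53); (3, LS, 226); (3, NULL, 53); (3, NULL, 226); (7, HP, 210); (7, LS, 210); (7, NULL, 210)

CROSS JOIN pairs every row of `vehicles` with every row of `trips`: 3 × 3 = 9 rows.
After projecting and ordering:
r.vid | l.plate | r.km
3 | HP | 53
3 | HP | 226
3 | LS | 53
3 | LS | 226
3 | NULL | 53
3 | NULL | 226
7 | HP | 210
7 | LS | 210
7 | NULL | 210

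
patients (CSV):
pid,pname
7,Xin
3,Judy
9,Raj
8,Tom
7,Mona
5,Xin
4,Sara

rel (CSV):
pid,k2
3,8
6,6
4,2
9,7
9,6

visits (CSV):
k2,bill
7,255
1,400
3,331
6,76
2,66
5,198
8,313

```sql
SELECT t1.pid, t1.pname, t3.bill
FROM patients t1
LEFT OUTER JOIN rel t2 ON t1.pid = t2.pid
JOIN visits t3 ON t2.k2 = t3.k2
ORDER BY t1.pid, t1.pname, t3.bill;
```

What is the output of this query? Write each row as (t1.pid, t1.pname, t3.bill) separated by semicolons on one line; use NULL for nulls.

(3, Judy, 313); (4, Sara, 66); (9, Raj, 76); (9, Raj, 255)

Joins associate left-to-right: patients LEFT JOIN rel on pid gives 8 intermediate row(s).
Then INNER JOIN `visits t3` on k2: keep only rows whose t2.k2 appears in t3.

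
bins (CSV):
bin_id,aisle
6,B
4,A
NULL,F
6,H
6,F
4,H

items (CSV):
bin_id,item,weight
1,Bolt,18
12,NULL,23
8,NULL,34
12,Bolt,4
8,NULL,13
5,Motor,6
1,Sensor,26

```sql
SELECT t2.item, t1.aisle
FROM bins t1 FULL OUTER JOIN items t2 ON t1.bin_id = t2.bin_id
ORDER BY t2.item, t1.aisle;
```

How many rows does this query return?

FULL OUTER JOIN keeps every row from both sides; unmatched rows get NULL for the other side's columns.
Matching on t1.bin_id = t2.bin_id. A NULL in a compared column never satisfies the condition.
Matched pairs: 0; unmatched t1 rows kept: 6; unmatched t2 rows kept: 7.
Total: 0 matched + 13 padded = 13 rows.

13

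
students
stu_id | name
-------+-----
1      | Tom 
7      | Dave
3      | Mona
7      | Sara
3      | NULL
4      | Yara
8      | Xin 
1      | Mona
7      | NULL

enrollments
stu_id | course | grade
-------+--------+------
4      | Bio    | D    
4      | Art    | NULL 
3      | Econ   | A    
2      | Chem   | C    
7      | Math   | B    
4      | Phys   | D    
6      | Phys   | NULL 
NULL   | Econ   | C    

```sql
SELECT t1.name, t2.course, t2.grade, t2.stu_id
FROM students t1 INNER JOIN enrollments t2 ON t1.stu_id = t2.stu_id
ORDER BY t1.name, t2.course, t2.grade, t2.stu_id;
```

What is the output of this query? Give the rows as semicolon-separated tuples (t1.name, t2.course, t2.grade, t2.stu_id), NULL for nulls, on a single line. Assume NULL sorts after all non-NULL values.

(Dave, Math, B, 7); (Mona, Econ, A, 3); (Sara, Math, B, 7); (Yara, Art, NULL, 4); (Yara, Bio, D, 4); (Yara, Phys, D, 4); (NULL, Econ, A, 3); (NULL, Math, B, 7)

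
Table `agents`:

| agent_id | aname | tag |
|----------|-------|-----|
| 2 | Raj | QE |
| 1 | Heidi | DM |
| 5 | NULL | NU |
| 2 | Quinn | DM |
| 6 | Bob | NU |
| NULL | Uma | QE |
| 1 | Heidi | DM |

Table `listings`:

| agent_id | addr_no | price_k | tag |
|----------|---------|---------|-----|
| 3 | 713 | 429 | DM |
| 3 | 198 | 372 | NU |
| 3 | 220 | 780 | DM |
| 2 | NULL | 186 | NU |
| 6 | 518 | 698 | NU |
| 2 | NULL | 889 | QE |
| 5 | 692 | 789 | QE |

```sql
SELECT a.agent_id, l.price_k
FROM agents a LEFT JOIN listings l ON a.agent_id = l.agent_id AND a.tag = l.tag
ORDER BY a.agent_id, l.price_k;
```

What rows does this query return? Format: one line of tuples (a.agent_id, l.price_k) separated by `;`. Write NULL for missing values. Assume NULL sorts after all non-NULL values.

(1, NULL); (1, NULL); (2, 889); (2, NULL); (5, NULL); (6, 698); (NULL, NULL)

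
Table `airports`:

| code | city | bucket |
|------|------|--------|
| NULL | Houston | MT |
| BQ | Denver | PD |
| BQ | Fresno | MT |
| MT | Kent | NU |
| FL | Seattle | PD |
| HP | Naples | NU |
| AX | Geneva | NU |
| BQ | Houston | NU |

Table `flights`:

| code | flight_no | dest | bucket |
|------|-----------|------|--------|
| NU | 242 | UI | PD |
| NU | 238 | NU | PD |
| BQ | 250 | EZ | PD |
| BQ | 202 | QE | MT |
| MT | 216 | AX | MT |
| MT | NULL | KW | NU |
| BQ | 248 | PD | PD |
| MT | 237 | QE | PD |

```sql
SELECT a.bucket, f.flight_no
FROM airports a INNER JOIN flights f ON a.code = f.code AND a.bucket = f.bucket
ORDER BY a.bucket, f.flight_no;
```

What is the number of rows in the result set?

4

INNER JOIN keeps only pairs where the ON condition holds.
Matching on a.code = f.code AND a.bucket = f.bucket. A NULL in a compared column never satisfies the condition.
- a[0] code=NULL, bucket=MT → no match; dropped.
- a[1] code=BQ, bucket=PD → 2 match(es) in f → 2 row(s).
- a[2] code=BQ, bucket=MT → 1 match(es) in f → 1 row(s).
- a[3] code=MT, bucket=NU → 1 match(es) in f → 1 row(s).
- a[4] code=FL, bucket=PD → no match; dropped.
- a[5] code=HP, bucket=NU → no match; dropped.
- a[6] code=AX, bucket=NU → no match; dropped.
- a[7] code=BQ, bucket=NU → no match; dropped.
Total: 4 rows.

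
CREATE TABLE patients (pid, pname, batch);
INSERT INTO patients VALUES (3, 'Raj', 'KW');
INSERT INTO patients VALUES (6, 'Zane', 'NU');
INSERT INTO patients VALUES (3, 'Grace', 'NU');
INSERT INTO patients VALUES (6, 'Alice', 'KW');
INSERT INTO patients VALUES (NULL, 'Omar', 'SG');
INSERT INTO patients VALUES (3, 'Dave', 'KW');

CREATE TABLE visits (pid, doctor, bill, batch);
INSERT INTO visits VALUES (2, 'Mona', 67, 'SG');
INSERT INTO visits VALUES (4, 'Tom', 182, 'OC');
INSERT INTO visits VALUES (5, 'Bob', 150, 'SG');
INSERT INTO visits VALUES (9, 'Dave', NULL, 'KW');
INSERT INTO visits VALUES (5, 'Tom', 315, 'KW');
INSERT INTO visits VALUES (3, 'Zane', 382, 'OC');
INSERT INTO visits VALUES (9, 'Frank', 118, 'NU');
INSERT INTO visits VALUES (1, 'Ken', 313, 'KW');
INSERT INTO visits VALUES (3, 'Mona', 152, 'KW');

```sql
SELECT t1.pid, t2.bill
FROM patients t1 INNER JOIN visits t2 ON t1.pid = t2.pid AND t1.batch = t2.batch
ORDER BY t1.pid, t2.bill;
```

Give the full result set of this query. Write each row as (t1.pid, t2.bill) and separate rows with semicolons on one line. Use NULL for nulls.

INNER JOIN keeps only pairs where the ON condition holds.
Matching on t1.pid = t2.pid AND t1.batch = t2.batch. A NULL in a compared column never satisfies the condition.
- t1[0] pid=3, batch=KW → 1 match(es) in t2 → 1 row(s).
- t1[1] pid=6, batch=NU → no match; dropped.
- t1[2] pid=3, batch=NU → no match; dropped.
- t1[3] pid=6, batch=KW → no match; dropped.
- t1[4] pid=NULL, batch=SG → no match; dropped.
- t1[5] pid=3, batch=KW → 1 match(es) in t2 → 1 row(s).
After projecting and ordering:
t1.pid | t2.bill
3 | 152
3 | 152

(3, 152); (3, 152)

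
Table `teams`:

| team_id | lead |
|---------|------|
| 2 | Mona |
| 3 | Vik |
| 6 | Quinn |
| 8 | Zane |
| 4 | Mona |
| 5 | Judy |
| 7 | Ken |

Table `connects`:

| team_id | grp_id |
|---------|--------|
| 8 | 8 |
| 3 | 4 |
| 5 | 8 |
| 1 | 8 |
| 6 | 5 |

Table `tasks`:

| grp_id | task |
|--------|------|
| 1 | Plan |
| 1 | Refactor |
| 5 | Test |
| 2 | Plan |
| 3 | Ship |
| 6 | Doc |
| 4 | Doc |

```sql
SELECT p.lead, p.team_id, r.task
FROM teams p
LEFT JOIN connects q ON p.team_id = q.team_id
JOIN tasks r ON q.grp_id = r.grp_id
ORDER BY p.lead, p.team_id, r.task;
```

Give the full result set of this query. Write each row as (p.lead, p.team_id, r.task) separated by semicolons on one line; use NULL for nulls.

Step 1 — p LEFT JOIN q on team_id → 7 row(s).
Then INNER JOIN `tasks r` on grp_id: keep only rows whose q.grp_id appears in r.

(Quinn, 6, Test); (Vik, 3, Doc)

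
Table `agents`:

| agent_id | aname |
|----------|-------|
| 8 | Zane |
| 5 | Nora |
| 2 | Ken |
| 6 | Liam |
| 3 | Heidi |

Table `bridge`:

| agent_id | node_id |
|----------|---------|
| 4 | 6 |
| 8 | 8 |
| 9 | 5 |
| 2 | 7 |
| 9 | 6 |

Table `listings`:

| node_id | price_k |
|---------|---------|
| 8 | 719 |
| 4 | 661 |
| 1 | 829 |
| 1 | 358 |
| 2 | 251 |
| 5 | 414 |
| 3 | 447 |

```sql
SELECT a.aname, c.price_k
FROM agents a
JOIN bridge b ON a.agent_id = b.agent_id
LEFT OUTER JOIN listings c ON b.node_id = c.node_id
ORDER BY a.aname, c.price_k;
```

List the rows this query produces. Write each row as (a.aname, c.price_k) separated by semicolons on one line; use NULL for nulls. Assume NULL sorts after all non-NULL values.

Step 1 — a INNER JOIN b on agent_id → 2 row(s).
Then LEFT JOIN `listings c` on node_id: each of those 2 rows is kept; rows whose b.node_id has no match in c get NULL for c's columns.

(Ken, NULL); (Zane, 719)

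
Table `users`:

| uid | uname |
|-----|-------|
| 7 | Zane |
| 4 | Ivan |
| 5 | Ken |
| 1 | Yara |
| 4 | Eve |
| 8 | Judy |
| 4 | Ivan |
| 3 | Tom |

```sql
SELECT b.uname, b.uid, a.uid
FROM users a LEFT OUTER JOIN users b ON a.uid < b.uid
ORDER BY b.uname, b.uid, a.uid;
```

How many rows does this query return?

LEFT JOIN keeps every row from `users a`; unmatched rows get NULL for `users b`'s columns.
Matching on a.uid < b.uid.
Matched pairs: 25; unmatched a rows kept: 1.
Total: 25 matched + 1 padded = 26 rows.

26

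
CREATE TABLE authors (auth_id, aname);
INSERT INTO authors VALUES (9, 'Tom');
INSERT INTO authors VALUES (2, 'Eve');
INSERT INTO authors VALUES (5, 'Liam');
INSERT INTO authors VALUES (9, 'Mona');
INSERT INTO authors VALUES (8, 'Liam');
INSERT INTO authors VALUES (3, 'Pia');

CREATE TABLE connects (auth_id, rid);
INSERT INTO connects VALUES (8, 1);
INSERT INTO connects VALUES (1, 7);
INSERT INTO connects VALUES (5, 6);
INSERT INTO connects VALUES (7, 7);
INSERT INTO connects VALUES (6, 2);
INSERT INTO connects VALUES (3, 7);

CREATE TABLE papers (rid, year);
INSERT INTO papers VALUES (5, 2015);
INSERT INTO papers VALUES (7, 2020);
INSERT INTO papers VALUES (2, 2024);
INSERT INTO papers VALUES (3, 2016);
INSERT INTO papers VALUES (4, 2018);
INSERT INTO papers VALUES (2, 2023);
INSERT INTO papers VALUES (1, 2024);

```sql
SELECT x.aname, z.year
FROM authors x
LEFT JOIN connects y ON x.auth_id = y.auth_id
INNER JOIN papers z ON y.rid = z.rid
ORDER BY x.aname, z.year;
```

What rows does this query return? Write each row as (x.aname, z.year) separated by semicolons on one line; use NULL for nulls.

(Liam, 2024); (Pia, 2020)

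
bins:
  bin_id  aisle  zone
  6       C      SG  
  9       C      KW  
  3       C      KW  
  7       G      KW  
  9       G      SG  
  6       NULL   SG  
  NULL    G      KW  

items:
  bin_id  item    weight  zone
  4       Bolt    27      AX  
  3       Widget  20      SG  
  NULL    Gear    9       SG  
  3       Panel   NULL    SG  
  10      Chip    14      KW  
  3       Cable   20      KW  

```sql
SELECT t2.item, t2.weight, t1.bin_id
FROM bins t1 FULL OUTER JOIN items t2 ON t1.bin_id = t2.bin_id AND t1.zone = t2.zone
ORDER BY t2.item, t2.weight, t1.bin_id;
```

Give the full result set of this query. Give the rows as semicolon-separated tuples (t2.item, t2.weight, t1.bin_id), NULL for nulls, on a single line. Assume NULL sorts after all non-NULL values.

(Bolt, 27, NULL); (Cable, 20, 3); (Chip, 14, NULL); (Gear, 9, NULL); (Panel, NULL, NULL); (Widget, 20, NULL); (NULL, NULL, 6); (NULL, NULL, 6); (NULL, NULL, 7); (NULL, NULL, 9); (NULL, NULL, 9); (NULL, NULL, NULL)

FULL OUTER JOIN keeps every row from both sides; unmatched rows get NULL for the other side's columns.
Matching on t1.bin_id = t2.bin_id AND t1.zone = t2.zone. A NULL in a compared column never satisfies the condition.
- t1 (bin_id=6, zone=SG) has no partner → padded with NULL.
- t1 (bin_id=9, zone=KW) has no partner → padded with NULL.
- t1 (bin_id=3, zone=KW) pairs with 1 row(s) of t2.
- t1 (bin_id=7, zone=KW) has no partner → padded with NULL.
- t1 (bin_id=9, zone=SG) has no partner → padded with NULL.
- t1 (bin_id=6, zone=SG) has no partner → padded with NULL.
- t1 (bin_id=NULL, zone=KW) has no partner → padded with NULL.
- 5 t2 row(s) had no t1 match → kept, t1 columns NULL.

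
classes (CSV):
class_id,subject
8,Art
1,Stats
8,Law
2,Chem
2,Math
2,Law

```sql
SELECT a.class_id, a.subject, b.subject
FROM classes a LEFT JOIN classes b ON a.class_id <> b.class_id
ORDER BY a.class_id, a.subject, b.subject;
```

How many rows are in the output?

LEFT JOIN keeps every row from `classes a`; unmatched rows get NULL for `classes b`'s columns.
Matching on a.class_id <> b.class_id.
- a (class_id=8) pairs with 4 row(s) of b.
- a (class_id=1) pairs with 5 row(s) of b.
- a (class_id=8) pairs with 4 row(s) of b.
- a (class_id=2) pairs with 3 row(s) of b.
- a (class_id=2) pairs with 3 row(s) of b.
- a (class_id=2) pairs with 3 row(s) of b.
Total: 22 rows.

22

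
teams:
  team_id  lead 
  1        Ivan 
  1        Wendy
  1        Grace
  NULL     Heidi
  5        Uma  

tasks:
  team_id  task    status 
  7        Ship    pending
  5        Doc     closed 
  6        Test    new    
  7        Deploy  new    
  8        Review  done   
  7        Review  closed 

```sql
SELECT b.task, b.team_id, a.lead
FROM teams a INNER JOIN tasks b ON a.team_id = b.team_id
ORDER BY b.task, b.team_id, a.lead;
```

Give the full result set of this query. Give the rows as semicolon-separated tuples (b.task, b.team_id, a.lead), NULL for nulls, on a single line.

(Doc, 5, Uma)

INNER JOIN keeps only pairs where the ON condition holds.
Matching on a.team_id = b.team_id. A NULL in a compared column never satisfies the condition.
Matched pairs: 1.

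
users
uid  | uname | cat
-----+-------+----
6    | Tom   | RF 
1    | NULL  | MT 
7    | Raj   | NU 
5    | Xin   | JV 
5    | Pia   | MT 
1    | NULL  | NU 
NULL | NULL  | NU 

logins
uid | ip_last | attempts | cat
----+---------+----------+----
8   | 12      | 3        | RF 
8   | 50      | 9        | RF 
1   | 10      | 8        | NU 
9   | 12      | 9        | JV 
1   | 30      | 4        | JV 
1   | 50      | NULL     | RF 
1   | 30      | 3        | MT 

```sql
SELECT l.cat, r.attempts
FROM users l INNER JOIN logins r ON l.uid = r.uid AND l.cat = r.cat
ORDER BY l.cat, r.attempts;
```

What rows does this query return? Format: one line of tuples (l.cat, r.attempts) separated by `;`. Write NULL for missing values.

(MT, 3); (NU, 8)

INNER JOIN keeps only pairs where the ON condition holds.
Matching on l.uid = r.uid AND l.cat = r.cat. A NULL in a compared column never satisfies the condition.
Matched pairs: 2.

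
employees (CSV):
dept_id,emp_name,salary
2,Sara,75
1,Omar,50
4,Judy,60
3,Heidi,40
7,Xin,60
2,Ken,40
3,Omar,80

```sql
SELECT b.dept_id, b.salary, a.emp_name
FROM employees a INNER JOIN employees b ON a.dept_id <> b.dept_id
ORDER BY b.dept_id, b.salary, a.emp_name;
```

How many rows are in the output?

INNER JOIN keeps only pairs where the ON condition holds.
Matching on a.dept_id <> b.dept_id.
Matched pairs: 38.
Total: 38 rows.

38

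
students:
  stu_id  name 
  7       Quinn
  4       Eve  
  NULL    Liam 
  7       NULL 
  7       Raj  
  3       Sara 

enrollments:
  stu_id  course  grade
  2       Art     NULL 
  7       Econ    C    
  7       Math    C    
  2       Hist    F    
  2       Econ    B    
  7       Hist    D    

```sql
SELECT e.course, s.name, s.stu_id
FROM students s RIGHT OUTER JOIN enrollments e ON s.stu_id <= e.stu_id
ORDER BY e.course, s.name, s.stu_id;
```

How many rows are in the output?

18

RIGHT JOIN keeps every row from `enrollments`; unmatched rows get NULL for `students`'s columns.
Matching on s.stu_id <= e.stu_id. A NULL in a compared column never satisfies the condition.
Matched pairs: 15; unmatched e rows kept: 3.
Total: 15 matched + 3 padded = 18 rows.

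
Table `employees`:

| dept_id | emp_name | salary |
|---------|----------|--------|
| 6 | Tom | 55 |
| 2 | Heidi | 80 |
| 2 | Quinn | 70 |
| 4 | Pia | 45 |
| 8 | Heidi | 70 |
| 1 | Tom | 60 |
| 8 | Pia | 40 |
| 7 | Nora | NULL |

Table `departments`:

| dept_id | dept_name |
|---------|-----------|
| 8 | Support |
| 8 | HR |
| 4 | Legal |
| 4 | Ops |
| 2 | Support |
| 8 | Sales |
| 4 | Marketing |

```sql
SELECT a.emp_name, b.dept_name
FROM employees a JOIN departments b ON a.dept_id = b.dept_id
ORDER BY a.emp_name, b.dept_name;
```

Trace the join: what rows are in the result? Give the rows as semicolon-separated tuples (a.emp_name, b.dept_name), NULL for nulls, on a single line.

(Heidi, HR); (Heidi, Sales); (Heidi, Support); (Heidi, Support); (Pia, HR); (Pia, Legal); (Pia, Marketing); (Pia, Ops); (Pia, Sales); (Pia, Support); (Quinn, Support)

INNER JOIN keeps only pairs where the ON condition holds.
Matching on a.dept_id = b.dept_id.
- a row (dept_id=6): no match → dropped.
- a row (dept_id=2): matches 1 b row(s) → 1 output row(s).
- a row (dept_id=2): matches 1 b row(s) → 1 output row(s).
- a row (dept_id=4): matches 3 b row(s) → 3 output row(s).
- a row (dept_id=8): matches 3 b row(s) → 3 output row(s).
- a row (dept_id=1): no match → dropped.
- a row (dept_id=8): matches 3 b row(s) → 3 output row(s).
- a row (dept_id=7): no match → dropped.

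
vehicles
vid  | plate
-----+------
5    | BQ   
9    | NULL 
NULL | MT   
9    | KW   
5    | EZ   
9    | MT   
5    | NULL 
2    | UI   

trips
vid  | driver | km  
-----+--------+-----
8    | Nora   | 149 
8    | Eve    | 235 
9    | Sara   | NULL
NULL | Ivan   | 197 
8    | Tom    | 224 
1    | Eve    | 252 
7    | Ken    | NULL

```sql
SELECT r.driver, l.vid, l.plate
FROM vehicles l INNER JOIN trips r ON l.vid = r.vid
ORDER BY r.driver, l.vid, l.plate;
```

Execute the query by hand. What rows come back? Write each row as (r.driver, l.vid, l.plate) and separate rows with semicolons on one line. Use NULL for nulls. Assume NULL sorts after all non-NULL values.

INNER JOIN keeps only pairs where the ON condition holds.
Matching on l.vid = r.vid. A NULL in a compared column never satisfies the condition.
- l (vid=5) has no partner → excluded.
- l (vid=9) pairs with 1 row(s) of r.
- l (vid=NULL) has no partner → excluded.
- l (vid=9) pairs with 1 row(s) of r.
- l (vid=5) has no partner → excluded.
- l (vid=9) pairs with 1 row(s) of r.
- l (vid=5) has no partner → excluded.
- l (vid=2) has no partner → excluded.
After projecting and ordering:
r.driver | l.vid | l.plate
Sara | 9 | KW
Sara | 9 | MT
Sara | 9 | NULL

(Sara, 9, KW); (Sara, 9, MT); (Sara, 9, NULL)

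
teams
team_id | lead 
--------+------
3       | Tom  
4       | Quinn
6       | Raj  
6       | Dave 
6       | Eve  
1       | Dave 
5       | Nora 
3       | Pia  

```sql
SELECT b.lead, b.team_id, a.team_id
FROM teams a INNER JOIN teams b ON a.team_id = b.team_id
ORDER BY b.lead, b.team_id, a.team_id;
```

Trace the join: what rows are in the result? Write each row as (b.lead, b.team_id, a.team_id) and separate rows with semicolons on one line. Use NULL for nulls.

(Dave, 1, 1); (Dave, 6, 6); (Dave, 6, 6); (Dave, 6, 6); (Eve, 6, 6); (Eve, 6, 6); (Eve, 6, 6); (Nora, 5, 5); (Pia, 3, 3); (Pia, 3, 3); (Quinn, 4, 4); (Raj, 6, 6); (Raj, 6, 6); (Raj, 6, 6); (Tom, 3, 3); (Tom, 3, 3)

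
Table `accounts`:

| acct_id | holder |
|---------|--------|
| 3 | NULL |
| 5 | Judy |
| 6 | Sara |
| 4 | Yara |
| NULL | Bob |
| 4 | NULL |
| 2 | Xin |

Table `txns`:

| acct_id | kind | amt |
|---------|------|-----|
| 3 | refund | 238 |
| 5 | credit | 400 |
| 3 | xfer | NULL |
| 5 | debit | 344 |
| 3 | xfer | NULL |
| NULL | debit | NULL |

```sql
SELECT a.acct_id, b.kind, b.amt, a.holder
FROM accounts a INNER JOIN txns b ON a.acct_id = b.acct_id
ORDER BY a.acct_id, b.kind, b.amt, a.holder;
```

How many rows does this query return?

INNER JOIN keeps only pairs where the ON condition holds.
Matching on a.acct_id = b.acct_id. A NULL in a compared column never satisfies the condition.
- a (acct_id=3) pairs with 3 row(s) of b.
- a (acct_id=5) pairs with 2 row(s) of b.
- a (acct_id=6) has no partner → excluded.
- a (acct_id=4) has no partner → excluded.
- a (acct_id=NULL) has no partner → excluded.
- a (acct_id=4) has no partner → excluded.
- a (acct_id=2) has no partner → excluded.
Total: 5 rows.

5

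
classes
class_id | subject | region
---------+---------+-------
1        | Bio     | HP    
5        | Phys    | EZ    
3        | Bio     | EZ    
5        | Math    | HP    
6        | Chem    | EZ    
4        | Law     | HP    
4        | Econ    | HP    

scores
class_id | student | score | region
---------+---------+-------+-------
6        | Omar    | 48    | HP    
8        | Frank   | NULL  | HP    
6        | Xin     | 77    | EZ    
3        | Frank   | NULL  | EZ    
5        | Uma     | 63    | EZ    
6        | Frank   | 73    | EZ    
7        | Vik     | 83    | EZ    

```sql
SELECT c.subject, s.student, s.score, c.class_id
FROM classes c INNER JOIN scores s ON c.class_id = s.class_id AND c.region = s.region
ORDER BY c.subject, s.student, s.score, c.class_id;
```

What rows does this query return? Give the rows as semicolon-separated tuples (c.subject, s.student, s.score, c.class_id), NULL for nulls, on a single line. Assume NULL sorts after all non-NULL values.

(Bio, Frank, NULL, 3); (Chem, Frank, 73, 6); (Chem, Xin, 77, 6); (Phys, Uma, 63, 5)

INNER JOIN keeps only pairs where the ON condition holds.
Matching on c.class_id = s.class_id AND c.region = s.region.
- c[0] class_id=1, region=HP → no match; dropped.
- c[1] class_id=5, region=EZ → 1 match(es) in s → 1 row(s).
- c[2] class_id=3, region=EZ → 1 match(es) in s → 1 row(s).
- c[3] class_id=5, region=HP → no match; dropped.
- c[4] class_id=6, region=EZ → 2 match(es) in s → 2 row(s).
- c[5] class_id=4, region=HP → no match; dropped.
- c[6] class_id=4, region=HP → no match; dropped.
After projecting and ordering:
c.subject | s.student | s.score | c.class_id
Bio | Frank | NULL | 3
Chem | Frank | 73 | 6
Chem | Xin | 77 | 6
Phys | Uma | 63 | 5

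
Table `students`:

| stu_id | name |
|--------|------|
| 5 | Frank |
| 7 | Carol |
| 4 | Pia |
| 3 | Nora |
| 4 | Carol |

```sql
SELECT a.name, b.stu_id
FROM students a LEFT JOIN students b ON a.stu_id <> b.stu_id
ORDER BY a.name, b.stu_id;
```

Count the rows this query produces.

18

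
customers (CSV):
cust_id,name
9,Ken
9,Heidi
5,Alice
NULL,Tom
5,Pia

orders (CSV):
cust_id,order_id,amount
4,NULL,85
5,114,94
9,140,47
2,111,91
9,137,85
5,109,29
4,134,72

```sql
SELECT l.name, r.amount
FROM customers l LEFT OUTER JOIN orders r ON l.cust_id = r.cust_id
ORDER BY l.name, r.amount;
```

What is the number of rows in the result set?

LEFT JOIN keeps every row from `customers`; unmatched rows get NULL for `orders`'s columns.
Matching on l.cust_id = r.cust_id. A NULL in a compared column never satisfies the condition.
- l (cust_id=9) pairs with 2 row(s) of r.
- l (cust_id=9) pairs with 2 row(s) of r.
- l (cust_id=5) pairs with 2 row(s) of r.
- l (cust_id=NULL) has no partner → padded with NULL.
- l (cust_id=5) pairs with 2 row(s) of r.
Total: 8 matched + 1 padded = 9 rows.

9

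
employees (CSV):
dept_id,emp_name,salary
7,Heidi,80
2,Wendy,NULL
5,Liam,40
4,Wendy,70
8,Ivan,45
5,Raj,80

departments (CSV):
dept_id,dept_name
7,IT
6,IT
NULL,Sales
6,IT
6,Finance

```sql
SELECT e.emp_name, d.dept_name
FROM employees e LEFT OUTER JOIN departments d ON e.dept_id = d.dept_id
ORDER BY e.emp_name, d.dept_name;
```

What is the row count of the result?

6

LEFT JOIN keeps every row from `employees`; unmatched rows get NULL for `departments`'s columns.
Matching on e.dept_id = d.dept_id. A NULL in a compared column never satisfies the condition.
- dept_id=7: 1 matching d row(s), so 1 row(s) emitted.
- dept_id=2: no d row matches, row kept with d columns NULL.
- dept_id=5: no d row matches, row kept with d columns NULL.
- dept_id=4: no d row matches, row kept with d columns NULL.
- dept_id=8: no d row matches, row kept with d columns NULL.
- dept_id=5: no d row matches, row kept with d columns NULL.
Total: 1 matched + 5 padded = 6 rows.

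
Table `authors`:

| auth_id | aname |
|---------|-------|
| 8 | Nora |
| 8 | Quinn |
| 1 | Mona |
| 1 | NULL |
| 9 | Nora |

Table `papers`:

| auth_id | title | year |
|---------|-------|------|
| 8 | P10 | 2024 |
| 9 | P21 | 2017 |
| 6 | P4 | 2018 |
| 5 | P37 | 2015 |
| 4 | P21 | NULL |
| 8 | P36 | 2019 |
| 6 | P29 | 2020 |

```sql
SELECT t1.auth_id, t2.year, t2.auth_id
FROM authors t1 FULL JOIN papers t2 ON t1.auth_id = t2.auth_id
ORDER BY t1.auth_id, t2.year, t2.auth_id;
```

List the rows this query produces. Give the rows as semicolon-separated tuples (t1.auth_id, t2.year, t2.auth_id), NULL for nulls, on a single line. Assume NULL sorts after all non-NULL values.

(1, NULL, NULL); (1, NULL, NULL); (8, 2019, 8); (8, 2019, 8); (8, 2024, 8); (8, 2024, 8); (9, 2017, 9); (NULL, 2015, 5); (NULL, 2018, 6); (NULL, 2020, 6); (NULL, NULL, 4)

FULL OUTER JOIN keeps every row from both sides; unmatched rows get NULL for the other side's columns.
Matching on t1.auth_id = t2.auth_id.
Matched pairs: 5; unmatched t1 rows kept: 2; unmatched t2 rows kept: 4.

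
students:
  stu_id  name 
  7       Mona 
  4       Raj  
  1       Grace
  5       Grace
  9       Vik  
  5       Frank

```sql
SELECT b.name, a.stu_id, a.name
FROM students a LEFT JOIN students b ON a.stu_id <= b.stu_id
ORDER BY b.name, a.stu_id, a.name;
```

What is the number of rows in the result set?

22

LEFT JOIN keeps every row from `students a`; unmatched rows get NULL for `students b`'s columns.
Matching on a.stu_id <= b.stu_id.
Matched pairs: 22; unmatched a rows kept: 0.
Total: 22 rows.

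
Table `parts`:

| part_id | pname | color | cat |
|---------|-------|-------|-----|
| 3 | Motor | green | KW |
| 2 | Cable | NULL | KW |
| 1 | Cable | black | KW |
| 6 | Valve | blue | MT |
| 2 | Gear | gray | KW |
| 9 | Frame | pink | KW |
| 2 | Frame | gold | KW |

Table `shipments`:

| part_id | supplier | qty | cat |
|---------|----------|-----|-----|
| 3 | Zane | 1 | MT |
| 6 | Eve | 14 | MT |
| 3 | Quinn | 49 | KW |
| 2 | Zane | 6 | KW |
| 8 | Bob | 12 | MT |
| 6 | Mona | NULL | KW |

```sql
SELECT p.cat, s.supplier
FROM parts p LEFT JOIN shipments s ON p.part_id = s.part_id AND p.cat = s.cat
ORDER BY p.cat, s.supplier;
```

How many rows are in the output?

LEFT JOIN keeps every row from `parts`; unmatched rows get NULL for `shipments`'s columns.
Matching on p.part_id = s.part_id AND p.cat = s.cat.
Matched pairs: 5; unmatched p rows kept: 2.
Total: 5 matched + 2 padded = 7 rows.

7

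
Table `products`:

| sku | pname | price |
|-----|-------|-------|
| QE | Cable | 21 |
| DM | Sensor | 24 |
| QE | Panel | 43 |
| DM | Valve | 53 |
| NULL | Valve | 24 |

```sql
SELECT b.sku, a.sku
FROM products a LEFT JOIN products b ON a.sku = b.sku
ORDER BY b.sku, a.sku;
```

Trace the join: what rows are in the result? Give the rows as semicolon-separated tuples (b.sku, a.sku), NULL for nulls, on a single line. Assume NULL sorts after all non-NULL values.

(DM, DM); (DM, DM); (DM, DM); (DM, DM); (QE, QE); (QE, QE); (QE, QE); (QE, QE); (NULL, NULL)

LEFT JOIN keeps every row from `products a`; unmatched rows get NULL for `products b`'s columns.
Matching on a.sku = b.sku. A NULL in a compared column never satisfies the condition.
- a row (sku=QE): matches 2 b row(s) → 2 output row(s).
- a row (sku=DM): matches 2 b row(s) → 2 output row(s).
- a row (sku=QE): matches 2 b row(s) → 2 output row(s).
- a row (sku=DM): matches 2 b row(s) → 2 output row(s).
- a row (sku=NULL): no match → kept, b columns NULL.
After projecting and ordering:
b.sku | a.sku
DM | DM
DM | DM
DM | DM
DM | DM
QE | QE
QE | QE
QE | QE
QE | QE
NULL | NULL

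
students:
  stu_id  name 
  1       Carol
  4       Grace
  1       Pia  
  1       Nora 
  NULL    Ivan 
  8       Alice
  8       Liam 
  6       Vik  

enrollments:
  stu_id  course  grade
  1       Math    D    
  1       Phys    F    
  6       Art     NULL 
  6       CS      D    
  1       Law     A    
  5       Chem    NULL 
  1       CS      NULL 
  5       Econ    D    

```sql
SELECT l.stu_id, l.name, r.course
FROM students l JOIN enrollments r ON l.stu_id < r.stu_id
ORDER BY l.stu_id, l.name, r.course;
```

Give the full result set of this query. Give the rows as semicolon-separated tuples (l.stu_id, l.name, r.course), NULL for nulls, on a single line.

(1, Carol, Art); (1, Carol, CS); (1, Carol, Chem); (1, Carol, Econ); (1, Nora, Art); (1, Nora, CS); (1, Nora, Chem); (1, Nora, Econ); (1, Pia, Art); (1, Pia, CS); (1, Pia, Chem); (1, Pia, Econ); (4, Grace, Art); (4, Grace, CS); (4, Grace, Chem); (4, Grace, Econ)

INNER JOIN keeps only pairs where the ON condition holds.
Matching on l.stu_id < r.stu_id. A NULL in a compared column never satisfies the condition.
- l (stu_id=1) pairs with 4 row(s) of r.
- l (stu_id=4) pairs with 4 row(s) of r.
- l (stu_id=1) pairs with 4 row(s) of r.
- l (stu_id=1) pairs with 4 row(s) of r.
- l (stu_id=NULL) has no partner → excluded.
- l (stu_id=8) has no partner → excluded.
- l (stu_id=8) has no partner → excluded.
- l (stu_id=6) has no partner → excluded.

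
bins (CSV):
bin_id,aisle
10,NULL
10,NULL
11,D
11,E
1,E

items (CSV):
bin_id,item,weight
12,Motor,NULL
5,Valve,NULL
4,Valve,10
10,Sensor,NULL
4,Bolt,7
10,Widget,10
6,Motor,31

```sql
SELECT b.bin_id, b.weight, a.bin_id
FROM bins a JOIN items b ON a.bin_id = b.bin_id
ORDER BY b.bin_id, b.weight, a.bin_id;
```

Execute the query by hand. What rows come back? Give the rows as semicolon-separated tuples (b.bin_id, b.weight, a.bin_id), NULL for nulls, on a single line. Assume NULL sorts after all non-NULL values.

INNER JOIN keeps only pairs where the ON condition holds.
Matching on a.bin_id = b.bin_id.
- a (bin_id=10) pairs with 2 row(s) of b.
- a (bin_id=10) pairs with 2 row(s) of b.
- a (bin_id=11) has no partner → excluded.
- a (bin_id=11) has no partner → excluded.
- a (bin_id=1) has no partner → excluded.
After projecting and ordering:
b.bin_id | b.weight | a.bin_id
10 | 10 | 10
10 | 10 | 10
10 | NULL | 10
10 | NULL | 10

(10, 10, 10); (10, 10, 10); (10, NULL, 10); (10, NULL, 10)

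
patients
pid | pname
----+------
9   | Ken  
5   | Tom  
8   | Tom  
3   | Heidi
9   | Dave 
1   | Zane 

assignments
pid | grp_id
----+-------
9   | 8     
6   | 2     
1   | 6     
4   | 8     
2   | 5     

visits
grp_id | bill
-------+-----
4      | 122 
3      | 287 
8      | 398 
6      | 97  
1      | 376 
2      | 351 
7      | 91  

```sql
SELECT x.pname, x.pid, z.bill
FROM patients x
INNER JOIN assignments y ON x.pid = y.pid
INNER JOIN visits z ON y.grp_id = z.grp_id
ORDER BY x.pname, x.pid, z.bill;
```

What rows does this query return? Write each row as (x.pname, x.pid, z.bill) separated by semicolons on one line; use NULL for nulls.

Joins associate left-to-right: patients INNER JOIN assignments on pid gives 3 intermediate row(s).
Then INNER JOIN `visits z` on grp_id: keep only rows whose y.grp_id appears in z.

(Dave, 9, 398); (Ken, 9, 398); (Zane, 1, 97)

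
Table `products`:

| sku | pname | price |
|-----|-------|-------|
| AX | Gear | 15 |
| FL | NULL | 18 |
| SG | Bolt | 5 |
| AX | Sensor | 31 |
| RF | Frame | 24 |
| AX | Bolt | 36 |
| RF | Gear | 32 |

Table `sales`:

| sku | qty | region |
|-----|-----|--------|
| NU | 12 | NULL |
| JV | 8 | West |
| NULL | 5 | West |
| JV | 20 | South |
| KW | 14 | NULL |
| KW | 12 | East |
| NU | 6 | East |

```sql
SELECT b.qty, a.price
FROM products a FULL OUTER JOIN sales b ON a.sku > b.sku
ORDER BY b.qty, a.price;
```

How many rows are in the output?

FULL OUTER JOIN keeps every row from both sides; unmatched rows get NULL for the other side's columns.
Matching on a.sku > b.sku. A NULL in a compared column never satisfies the condition.
Matched pairs: 18; unmatched a rows kept: 4; unmatched b rows kept: 1.
Total: 18 matched + 5 padded = 23 rows.

23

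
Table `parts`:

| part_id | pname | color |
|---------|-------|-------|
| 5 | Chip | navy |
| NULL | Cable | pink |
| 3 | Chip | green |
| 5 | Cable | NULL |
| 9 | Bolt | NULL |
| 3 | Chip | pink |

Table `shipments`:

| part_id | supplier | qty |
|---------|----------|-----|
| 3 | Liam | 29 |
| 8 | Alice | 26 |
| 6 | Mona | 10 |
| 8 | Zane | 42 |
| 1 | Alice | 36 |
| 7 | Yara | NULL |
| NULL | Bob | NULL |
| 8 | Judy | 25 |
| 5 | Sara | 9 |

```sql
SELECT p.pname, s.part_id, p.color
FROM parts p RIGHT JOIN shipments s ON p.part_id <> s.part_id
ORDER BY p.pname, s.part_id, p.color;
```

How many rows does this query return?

RIGHT JOIN keeps every row from `shipments`; unmatched rows get NULL for `parts`'s columns.
Matching on p.part_id <> s.part_id. A NULL in a compared column never satisfies the condition.
- part_id=5: 7 matching s row(s), so 7 row(s) emitted.
- part_id=NULL: no matching s row.
- part_id=3: 7 matching s row(s), so 7 row(s) emitted.
- part_id=5: 7 matching s row(s), so 7 row(s) emitted.
- part_id=9: 8 matching s row(s), so 8 row(s) emitted.
- part_id=3: 7 matching s row(s), so 7 row(s) emitted.
- plus 1 unmatched s row(s), each kept with NULL p columns.
Total: 36 matched + 1 padded = 37 rows.

37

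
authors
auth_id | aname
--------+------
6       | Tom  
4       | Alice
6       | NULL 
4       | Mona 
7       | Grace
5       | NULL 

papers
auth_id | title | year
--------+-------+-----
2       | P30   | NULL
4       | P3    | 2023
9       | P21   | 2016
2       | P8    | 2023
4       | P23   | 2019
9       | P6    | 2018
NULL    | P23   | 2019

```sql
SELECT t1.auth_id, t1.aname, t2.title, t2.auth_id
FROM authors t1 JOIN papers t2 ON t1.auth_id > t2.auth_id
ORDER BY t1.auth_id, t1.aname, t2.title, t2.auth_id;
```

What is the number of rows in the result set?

INNER JOIN keeps only pairs where the ON condition holds.
Matching on t1.auth_id > t2.auth_id. A NULL in a compared column never satisfies the condition.
- t1 (auth_id=6) pairs with 4 row(s) of t2.
- t1 (auth_id=4) pairs with 2 row(s) of t2.
- t1 (auth_id=6) pairs with 4 row(s) of t2.
- t1 (auth_id=4) pairs with 2 row(s) of t2.
- t1 (auth_id=7) pairs with 4 row(s) of t2.
- t1 (auth_id=5) pairs with 4 row(s) of t2.
Total: 20 rows.

20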